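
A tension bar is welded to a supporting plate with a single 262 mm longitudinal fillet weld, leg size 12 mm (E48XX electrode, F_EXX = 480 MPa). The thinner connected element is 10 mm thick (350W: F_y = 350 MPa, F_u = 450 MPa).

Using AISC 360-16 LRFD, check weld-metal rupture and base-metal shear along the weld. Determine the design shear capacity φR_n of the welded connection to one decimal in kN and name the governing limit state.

Weld metal: throat = 0.707×12 = 8.484 mm, L = 262 mm. φR_n = 0.75 × 0.6 × 480 × 8.484 × 262 = 480.1 kN.
Base metal shear (10 mm plate): yield φR_n = 1.0×0.6×350×10×262 = 550.2 kN; rupture φR_n = 0.75×0.6×450×10×262 = 530.6 kN; take 530.6 kN (rupture).
Governing: min(480.1, 530.6) = 480.1 kN → weld metal.

480.1 kN (weld metal governs)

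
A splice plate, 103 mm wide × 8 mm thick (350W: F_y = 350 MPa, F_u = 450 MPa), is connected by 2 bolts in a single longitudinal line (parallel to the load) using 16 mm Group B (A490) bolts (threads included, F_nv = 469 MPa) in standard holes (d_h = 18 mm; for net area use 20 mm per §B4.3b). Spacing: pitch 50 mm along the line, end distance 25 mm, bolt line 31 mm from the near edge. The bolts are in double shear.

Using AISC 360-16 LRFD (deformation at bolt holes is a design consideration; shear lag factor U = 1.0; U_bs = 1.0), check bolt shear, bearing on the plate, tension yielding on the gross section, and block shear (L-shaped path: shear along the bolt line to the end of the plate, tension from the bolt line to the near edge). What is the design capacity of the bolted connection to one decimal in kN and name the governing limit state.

129.6 kN (block shear governs)

Bolt shear: A_b = π(16)²/4 = 201.06 mm². φR_n = 0.75 × 469 × 201.06 × 2 × 2 = 282.9 kN.
Bearing (8 mm plate, F_u = 450 MPa): end bolts L_c = 25 − 18/2 = 16, R_n = min(1.2×16×8×450, 2.4×16×8×450) = 69.12 kN/bolt; interior L_c = 50 − 18 = 32, R_n = 138.24 kN/bolt. φR_n = 0.75 × (1×69.12 + 1×138.24) = 155.5 kN.
Tension yield (gross): A_g = 103×8 = 824 mm². φR_n = 0.90 × 350 × 824 = 259.6 kN.
Block shear: shear path 1×[25+1×50] = 1×75 mm, A_gv = 600, A_nv = 1×(75 − 1.5×20)×8 = 360 mm²; tension to near edge: (31 − 0.5×20)×8 = 168 mm². R_n = min(0.6×450×360, 0.6×350×600) + 1.0×450×168 = min(97.2, 126) + 75.6 = 172.8 kN. φR_n = 0.75 × 172.8 = 129.6 kN.
Governing: min(282.9, 155.5, 259.6, 129.6) = 129.6 kN → block shear.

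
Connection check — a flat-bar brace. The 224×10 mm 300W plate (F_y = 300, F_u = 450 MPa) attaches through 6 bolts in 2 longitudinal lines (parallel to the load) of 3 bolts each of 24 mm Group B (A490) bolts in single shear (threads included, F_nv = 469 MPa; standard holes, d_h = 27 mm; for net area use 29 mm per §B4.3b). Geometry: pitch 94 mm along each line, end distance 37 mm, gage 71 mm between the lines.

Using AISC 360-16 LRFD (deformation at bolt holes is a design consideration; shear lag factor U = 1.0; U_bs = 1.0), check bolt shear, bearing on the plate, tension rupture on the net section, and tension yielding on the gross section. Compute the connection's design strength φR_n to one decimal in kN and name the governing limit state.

Bolt shear: A_b = π(24)²/4 = 452.39 mm². φR_n = 0.75 × 469 × 452.39 × 6 × 1 = 954.8 kN.
Bearing (10 mm plate, F_u = 450 MPa): end bolts L_c = 37 − 27/2 = 23.5, R_n = min(1.2×23.5×10×450, 2.4×24×10×450) = 126.9 kN/bolt; interior L_c = 94 − 27 = 67, R_n = 259.2 kN/bolt. φR_n = 0.75 × (2×126.9 + 4×259.2) = 968.0 kN.
Tension rupture (net): A_n = (224 − 2×29)×10 = 1660 mm² (U = 1.0, A_e = A_n). φR_n = 0.75 × 450 × 1660 = 560.3 kN.
Tension yield (gross): A_g = 224×10 = 2240 mm². φR_n = 0.90 × 300 × 2240 = 604.8 kN.
Governing: min(954.8, 968.0, 560.3, 604.8) = 560.3 kN → net-section rupture.

560.3 kN (net-section rupture governs)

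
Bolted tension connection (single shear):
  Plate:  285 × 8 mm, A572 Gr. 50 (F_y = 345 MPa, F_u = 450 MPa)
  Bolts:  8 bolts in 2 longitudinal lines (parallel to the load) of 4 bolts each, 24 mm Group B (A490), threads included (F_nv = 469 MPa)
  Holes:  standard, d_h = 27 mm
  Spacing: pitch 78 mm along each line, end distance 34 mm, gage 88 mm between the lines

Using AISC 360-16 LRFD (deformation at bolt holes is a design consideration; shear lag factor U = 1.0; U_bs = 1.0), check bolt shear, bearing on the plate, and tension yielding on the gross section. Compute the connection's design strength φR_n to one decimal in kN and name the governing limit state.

707.9 kN (gross-section yield governs)

Bolt shear: A_b = π(24)²/4 = 452.39 mm². φR_n = 0.75 × 469 × 452.39 × 8 × 1 = 1273.0 kN.
Bearing (8 mm plate, F_u = 450 MPa): end bolts L_c = 34 − 27/2 = 20.5, R_n = min(1.2×20.5×8×450, 2.4×24×8×450) = 88.56 kN/bolt; interior L_c = 78 − 27 = 51, R_n = 207.36 kN/bolt. φR_n = 0.75 × (2×88.56 + 6×207.36) = 1066.0 kN.
Tension yield (gross): A_g = 285×8 = 2280 mm². φR_n = 0.90 × 345 × 2280 = 707.9 kN.
Governing: min(1273.0, 1066.0, 707.9) = 707.9 kN → gross-section yield.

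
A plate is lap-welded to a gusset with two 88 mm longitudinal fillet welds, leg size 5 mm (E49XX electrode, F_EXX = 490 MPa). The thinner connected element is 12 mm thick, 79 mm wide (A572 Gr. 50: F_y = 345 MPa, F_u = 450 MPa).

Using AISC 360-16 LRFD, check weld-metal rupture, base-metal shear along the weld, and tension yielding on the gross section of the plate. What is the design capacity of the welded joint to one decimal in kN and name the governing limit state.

137.2 kN (weld metal governs)

Weld metal: throat = 0.707×5 = 3.535 mm, L = 2×88 = 176 mm. φR_n = 0.75 × 0.6 × 490 × 3.535 × 176 = 137.2 kN.
Base metal shear (12 mm plate): yield φR_n = 1.0×0.6×345×12×176 = 437.2 kN; rupture φR_n = 0.75×0.6×450×12×176 = 427.7 kN; take 427.7 kN (rupture).
Tension yield (gross): A_g = 79×12 = 948 mm². φR_n = 0.90 × 345 × 948 = 294.4 kN.
Governing: min(137.2, 427.7, 294.4) = 137.2 kN → weld metal.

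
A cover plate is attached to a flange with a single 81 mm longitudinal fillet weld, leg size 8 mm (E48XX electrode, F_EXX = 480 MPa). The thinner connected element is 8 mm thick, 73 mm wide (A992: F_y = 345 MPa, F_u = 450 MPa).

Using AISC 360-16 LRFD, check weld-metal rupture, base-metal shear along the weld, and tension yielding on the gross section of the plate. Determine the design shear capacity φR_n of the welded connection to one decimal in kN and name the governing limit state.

99.0 kN (weld metal governs)

Weld metal: throat = 0.707×8 = 5.656 mm, L = 81 mm. φR_n = 0.75 × 0.6 × 480 × 5.656 × 81 = 99.0 kN.
Base metal shear (8 mm plate): yield φR_n = 1.0×0.6×345×8×81 = 134.1 kN; rupture φR_n = 0.75×0.6×450×8×81 = 131.2 kN; take 131.2 kN (rupture).
Tension yield (gross): A_g = 73×8 = 584 mm². φR_n = 0.90 × 345 × 584 = 181.3 kN.
Governing: min(99.0, 131.2, 181.3) = 99.0 kN → weld metal.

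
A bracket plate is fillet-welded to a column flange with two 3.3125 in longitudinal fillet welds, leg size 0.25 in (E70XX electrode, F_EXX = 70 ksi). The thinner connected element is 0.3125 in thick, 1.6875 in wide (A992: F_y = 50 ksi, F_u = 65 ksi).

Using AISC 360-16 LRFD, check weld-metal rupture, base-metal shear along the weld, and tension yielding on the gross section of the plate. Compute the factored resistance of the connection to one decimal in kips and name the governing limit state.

23.7 kips (gross-section yield governs)

Weld metal: throat = 0.707×0.25 = 0.17675 in, L = 2×3.3125 = 6.625 in. φR_n = 0.75 × 0.6 × 70 × 0.17675 × 6.625 = 36.9 kips.
Base metal shear (0.3125 in plate): yield φR_n = 1.0×0.6×50×0.3125×6.625 = 62.1 kips; rupture φR_n = 0.75×0.6×65×0.3125×6.625 = 60.6 kips; take 60.6 kips (rupture).
Tension yield (gross): A_g = 1.6875×0.3125 = 0.52734 in². φR_n = 0.90 × 50 × 0.52734 = 23.7 kips.
Governing: min(36.9, 60.6, 23.7) = 23.7 kips → gross-section yield.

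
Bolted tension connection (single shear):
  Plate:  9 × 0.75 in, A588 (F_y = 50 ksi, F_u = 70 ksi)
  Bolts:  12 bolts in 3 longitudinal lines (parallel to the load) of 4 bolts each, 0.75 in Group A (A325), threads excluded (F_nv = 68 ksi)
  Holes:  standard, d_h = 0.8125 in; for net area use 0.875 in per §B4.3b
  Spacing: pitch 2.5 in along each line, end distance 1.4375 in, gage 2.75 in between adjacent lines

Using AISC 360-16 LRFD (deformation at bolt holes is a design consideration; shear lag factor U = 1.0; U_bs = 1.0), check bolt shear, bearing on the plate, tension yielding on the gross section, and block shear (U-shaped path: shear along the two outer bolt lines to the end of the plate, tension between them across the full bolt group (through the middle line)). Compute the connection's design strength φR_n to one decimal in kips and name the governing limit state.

270.4 kips (bolt shear governs)

Bolt shear: A_b = π(0.75)²/4 = 0.44179 in². φR_n = 0.75 × 68 × 0.44179 × 12 × 1 = 270.4 kips.
Bearing (0.75 in plate, F_u = 70 ksi): end bolts L_c = 1.4375 − 0.8125/2 = 1.03125, R_n = min(1.2×1.03125×0.75×70, 2.4×0.75×0.75×70) = 64.969 kips/bolt; interior L_c = 2.5 − 0.8125 = 1.6875, R_n = 94.5 kips/bolt. φR_n = 0.75 × (3×64.969 + 9×94.5) = 784.1 kips.
Tension yield (gross): A_g = 9×0.75 = 6.75 in². φR_n = 0.90 × 50 × 6.75 = 303.8 kips.
Block shear: shear path 2×[1.4375+3×2.5] = 2×8.9375 in, A_gv = 13.406, A_nv = 2×(8.9375 − 3.5×0.875)×0.75 = 8.8125 in²; tension across gage: (5.5 − 2×0.875)×0.75 = 2.8125 in². R_n = min(0.6×70×8.8125, 0.6×50×13.406) + 1.0×70×2.8125 = min(370.13, 402.18) + 196.88 = 567.01 kips. φR_n = 0.75 × 567.01 = 425.3 kips.
Governing: min(270.4, 784.1, 303.8, 425.3) = 270.4 kips → bolt shear.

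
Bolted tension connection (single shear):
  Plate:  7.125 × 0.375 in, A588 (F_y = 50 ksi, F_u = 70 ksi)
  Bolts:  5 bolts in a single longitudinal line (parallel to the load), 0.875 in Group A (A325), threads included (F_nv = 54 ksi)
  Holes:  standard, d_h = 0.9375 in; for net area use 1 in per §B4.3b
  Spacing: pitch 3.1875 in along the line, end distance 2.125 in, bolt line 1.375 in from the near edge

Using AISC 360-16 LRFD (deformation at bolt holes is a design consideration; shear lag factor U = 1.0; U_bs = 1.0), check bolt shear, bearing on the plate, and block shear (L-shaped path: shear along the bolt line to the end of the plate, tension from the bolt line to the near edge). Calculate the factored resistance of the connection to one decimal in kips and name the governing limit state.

121.8 kips (bolt shear governs)

Bolt shear: A_b = π(0.875)²/4 = 0.60132 in². φR_n = 0.75 × 54 × 0.60132 × 5 × 1 = 121.8 kips.
Bearing (0.375 in plate, F_u = 70 ksi): end bolts L_c = 2.125 − 0.9375/2 = 1.65625, R_n = min(1.2×1.65625×0.375×70, 2.4×0.875×0.375×70) = 52.172 kips/bolt; interior L_c = 3.1875 − 0.9375 = 2.25, R_n = 55.125 kips/bolt. φR_n = 0.75 × (1×52.172 + 4×55.125) = 204.5 kips.
Block shear: shear path 1×[2.125+4×3.1875] = 1×14.875 in, A_gv = 5.5781, A_nv = 1×(14.875 − 4.5×1)×0.375 = 3.8906 in²; tension to near edge: (1.375 − 0.5×1)×0.375 = 0.32813 in². R_n = min(0.6×70×3.8906, 0.6×50×5.5781) + 1.0×70×0.32813 = min(163.41, 167.34) + 22.969 = 186.38 kips. φR_n = 0.75 × 186.38 = 139.8 kips.
Governing: min(121.8, 204.5, 139.8) = 121.8 kips → bolt shear.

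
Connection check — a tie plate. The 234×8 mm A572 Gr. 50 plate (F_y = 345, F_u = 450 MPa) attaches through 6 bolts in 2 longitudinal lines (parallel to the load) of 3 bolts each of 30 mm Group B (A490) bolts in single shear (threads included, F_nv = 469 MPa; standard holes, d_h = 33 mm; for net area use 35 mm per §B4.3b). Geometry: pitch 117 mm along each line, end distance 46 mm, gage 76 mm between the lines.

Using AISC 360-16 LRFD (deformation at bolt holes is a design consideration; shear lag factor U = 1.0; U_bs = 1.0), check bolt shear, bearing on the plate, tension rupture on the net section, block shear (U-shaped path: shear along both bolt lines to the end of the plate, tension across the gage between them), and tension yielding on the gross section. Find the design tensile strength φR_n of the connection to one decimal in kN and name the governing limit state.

442.8 kN (net-section rupture governs)

Bolt shear: A_b = π(30)²/4 = 706.86 mm². φR_n = 0.75 × 469 × 706.86 × 6 × 1 = 1491.8 kN.
Bearing (8 mm plate, F_u = 450 MPa): end bolts L_c = 46 − 33/2 = 29.5, R_n = min(1.2×29.5×8×450, 2.4×30×8×450) = 127.44 kN/bolt; interior L_c = 117 − 33 = 84, R_n = 259.2 kN/bolt. φR_n = 0.75 × (2×127.44 + 4×259.2) = 968.8 kN.
Tension rupture (net): A_n = (234 − 2×35)×8 = 1312 mm² (U = 1.0, A_e = A_n). φR_n = 0.75 × 450 × 1312 = 442.8 kN.
Block shear: shear path 2×[46+2×117] = 2×280 mm, A_gv = 4480, A_nv = 2×(280 − 2.5×35)×8 = 3080 mm²; tension across gage: (76 − 1×35)×8 = 328 mm². R_n = min(0.6×450×3080, 0.6×345×4480) + 1.0×450×328 = min(831.6, 927.36) + 147.6 = 979.2 kN. φR_n = 0.75 × 979.2 = 734.4 kN.
Tension yield (gross): A_g = 234×8 = 1872 mm². φR_n = 0.90 × 345 × 1872 = 581.3 kN.
Governing: min(1491.8, 968.8, 442.8, 734.4, 581.3) = 442.8 kN → net-section rupture.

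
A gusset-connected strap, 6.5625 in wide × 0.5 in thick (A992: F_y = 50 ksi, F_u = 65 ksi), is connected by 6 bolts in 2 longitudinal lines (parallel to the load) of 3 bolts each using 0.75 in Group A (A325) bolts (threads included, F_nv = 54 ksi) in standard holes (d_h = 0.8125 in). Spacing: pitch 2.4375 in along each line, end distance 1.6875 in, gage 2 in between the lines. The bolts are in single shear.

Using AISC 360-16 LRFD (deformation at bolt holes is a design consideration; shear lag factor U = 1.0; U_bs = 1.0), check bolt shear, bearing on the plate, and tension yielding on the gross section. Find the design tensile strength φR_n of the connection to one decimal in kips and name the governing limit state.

107.4 kips (bolt shear governs)

Bolt shear: A_b = π(0.75)²/4 = 0.44179 in². φR_n = 0.75 × 54 × 0.44179 × 6 × 1 = 107.4 kips.
Bearing (0.5 in plate, F_u = 65 ksi): end bolts L_c = 1.6875 − 0.8125/2 = 1.28125, R_n = min(1.2×1.28125×0.5×65, 2.4×0.75×0.5×65) = 49.969 kips/bolt; interior L_c = 2.4375 − 0.8125 = 1.625, R_n = 58.5 kips/bolt. φR_n = 0.75 × (2×49.969 + 4×58.5) = 250.5 kips.
Tension yield (gross): A_g = 6.5625×0.5 = 3.2813 in². φR_n = 0.90 × 50 × 3.2813 = 147.7 kips.
Governing: min(107.4, 250.5, 147.7) = 107.4 kips → bolt shear.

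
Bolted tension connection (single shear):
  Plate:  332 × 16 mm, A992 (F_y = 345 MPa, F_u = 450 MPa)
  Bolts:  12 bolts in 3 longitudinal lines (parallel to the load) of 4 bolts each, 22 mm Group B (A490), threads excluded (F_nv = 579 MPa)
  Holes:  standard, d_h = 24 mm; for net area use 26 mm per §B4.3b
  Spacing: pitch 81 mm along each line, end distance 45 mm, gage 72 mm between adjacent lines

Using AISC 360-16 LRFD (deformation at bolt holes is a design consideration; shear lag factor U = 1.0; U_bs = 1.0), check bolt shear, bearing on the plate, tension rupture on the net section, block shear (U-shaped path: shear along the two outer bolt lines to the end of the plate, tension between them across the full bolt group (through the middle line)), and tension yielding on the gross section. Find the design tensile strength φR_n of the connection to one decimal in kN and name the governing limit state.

Bolt shear: A_b = π(22)²/4 = 380.13 mm². φR_n = 0.75 × 579 × 380.13 × 12 × 1 = 1980.9 kN.
Bearing (16 mm plate, F_u = 450 MPa): end bolts L_c = 45 − 24/2 = 33, R_n = min(1.2×33×16×450, 2.4×22×16×450) = 285.12 kN/bolt; interior L_c = 81 − 24 = 57, R_n = 380.16 kN/bolt. φR_n = 0.75 × (3×285.12 + 9×380.16) = 3207.6 kN.
Tension rupture (net): A_n = (332 − 3×26)×16 = 4064 mm² (U = 1.0, A_e = A_n). φR_n = 0.75 × 450 × 4064 = 1371.6 kN.
Block shear: shear path 2×[45+3×81] = 2×288 mm, A_gv = 9216, A_nv = 2×(288 − 3.5×26)×16 = 6304 mm²; tension across gage: (144 − 2×26)×16 = 1472 mm². R_n = min(0.6×450×6304, 0.6×345×9216) + 1.0×450×1472 = min(1702.1, 1907.7) + 662.4 = 2364.5 kN. φR_n = 0.75 × 2364.5 = 1773.4 kN.
Tension yield (gross): A_g = 332×16 = 5312 mm². φR_n = 0.90 × 345 × 5312 = 1649.4 kN.
Governing: min(1980.9, 3207.6, 1371.6, 1773.4, 1649.4) = 1371.6 kN → net-section rupture.

1371.6 kN (net-section rupture governs)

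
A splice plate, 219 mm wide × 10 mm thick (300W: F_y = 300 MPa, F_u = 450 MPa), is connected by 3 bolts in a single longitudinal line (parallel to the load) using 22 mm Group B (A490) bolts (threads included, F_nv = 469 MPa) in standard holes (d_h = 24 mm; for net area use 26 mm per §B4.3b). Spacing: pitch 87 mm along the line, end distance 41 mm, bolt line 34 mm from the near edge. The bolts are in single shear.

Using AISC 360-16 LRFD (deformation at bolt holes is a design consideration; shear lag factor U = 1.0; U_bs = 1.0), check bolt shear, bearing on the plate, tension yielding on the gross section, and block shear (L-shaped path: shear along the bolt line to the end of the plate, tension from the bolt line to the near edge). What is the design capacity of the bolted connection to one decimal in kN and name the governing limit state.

Bolt shear: A_b = π(22)²/4 = 380.13 mm². φR_n = 0.75 × 469 × 380.13 × 3 × 1 = 401.1 kN.
Bearing (10 mm plate, F_u = 450 MPa): end bolts L_c = 41 − 24/2 = 29, R_n = min(1.2×29×10×450, 2.4×22×10×450) = 156.6 kN/bolt; interior L_c = 87 − 24 = 63, R_n = 237.6 kN/bolt. φR_n = 0.75 × (1×156.6 + 2×237.6) = 473.9 kN.
Tension yield (gross): A_g = 219×10 = 2190 mm². φR_n = 0.90 × 300 × 2190 = 591.3 kN.
Block shear: shear path 1×[41+2×87] = 1×215 mm, A_gv = 2150, A_nv = 1×(215 − 2.5×26)×10 = 1500 mm²; tension to near edge: (34 − 0.5×26)×10 = 210 mm². R_n = min(0.6×450×1500, 0.6×300×2150) + 1.0×450×210 = min(405, 387) + 94.5 = 481.5 kN. φR_n = 0.75 × 481.5 = 361.1 kN.
Governing: min(401.1, 473.9, 591.3, 361.1) = 361.1 kN → block shear.

361.1 kN (block shear governs)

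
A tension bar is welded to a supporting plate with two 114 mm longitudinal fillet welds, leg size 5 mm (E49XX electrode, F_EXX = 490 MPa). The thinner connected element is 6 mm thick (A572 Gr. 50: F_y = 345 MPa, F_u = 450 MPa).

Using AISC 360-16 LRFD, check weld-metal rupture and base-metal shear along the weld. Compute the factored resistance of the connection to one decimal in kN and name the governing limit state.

177.7 kN (weld metal governs)

Weld metal: throat = 0.707×5 = 3.535 mm, L = 2×114 = 228 mm. φR_n = 0.75 × 0.6 × 490 × 3.535 × 228 = 177.7 kN.
Base metal shear (6 mm plate): yield φR_n = 1.0×0.6×345×6×228 = 283.2 kN; rupture φR_n = 0.75×0.6×450×6×228 = 277.0 kN; take 277.0 kN (rupture).
Governing: min(177.7, 277.0) = 177.7 kN → weld metal.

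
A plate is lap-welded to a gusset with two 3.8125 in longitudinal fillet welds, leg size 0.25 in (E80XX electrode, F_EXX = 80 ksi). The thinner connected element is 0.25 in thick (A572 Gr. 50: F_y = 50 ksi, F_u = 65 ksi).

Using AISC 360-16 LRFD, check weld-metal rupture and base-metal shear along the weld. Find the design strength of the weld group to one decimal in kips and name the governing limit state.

48.5 kips (weld metal governs)

Weld metal: throat = 0.707×0.25 = 0.17675 in, L = 2×3.8125 = 7.625 in. φR_n = 0.75 × 0.6 × 80 × 0.17675 × 7.625 = 48.5 kips.
Base metal shear (0.25 in plate): yield φR_n = 1.0×0.6×50×0.25×7.625 = 57.2 kips; rupture φR_n = 0.75×0.6×65×0.25×7.625 = 55.8 kips; take 55.8 kips (rupture).
Governing: min(48.5, 55.8) = 48.5 kips → weld metal.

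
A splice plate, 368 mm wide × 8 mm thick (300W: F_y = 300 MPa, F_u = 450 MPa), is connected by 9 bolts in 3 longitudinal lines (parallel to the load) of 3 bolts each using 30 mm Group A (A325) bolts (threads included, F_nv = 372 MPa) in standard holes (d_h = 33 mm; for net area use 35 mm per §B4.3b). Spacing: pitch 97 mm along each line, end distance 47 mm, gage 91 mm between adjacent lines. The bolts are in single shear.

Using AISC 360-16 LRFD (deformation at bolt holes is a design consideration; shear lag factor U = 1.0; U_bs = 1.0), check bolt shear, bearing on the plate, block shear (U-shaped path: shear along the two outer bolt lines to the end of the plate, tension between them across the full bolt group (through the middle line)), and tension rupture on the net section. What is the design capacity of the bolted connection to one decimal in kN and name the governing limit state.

Bolt shear: A_b = π(30)²/4 = 706.86 mm². φR_n = 0.75 × 372 × 706.86 × 9 × 1 = 1774.9 kN.
Bearing (8 mm plate, F_u = 450 MPa): end bolts L_c = 47 − 33/2 = 30.5, R_n = min(1.2×30.5×8×450, 2.4×30×8×450) = 131.76 kN/bolt; interior L_c = 97 − 33 = 64, R_n = 259.2 kN/bolt. φR_n = 0.75 × (3×131.76 + 6×259.2) = 1462.9 kN.
Block shear: shear path 2×[47+2×97] = 2×241 mm, A_gv = 3856, A_nv = 2×(241 − 2.5×35)×8 = 2456 mm²; tension across gage: (182 − 2×35)×8 = 896 mm². R_n = min(0.6×450×2456, 0.6×300×3856) + 1.0×450×896 = min(663.12, 694.08) + 403.2 = 1066.3 kN. φR_n = 0.75 × 1066.3 = 799.7 kN.
Tension rupture (net): A_n = (368 − 3×35)×8 = 2104 mm² (U = 1.0, A_e = A_n). φR_n = 0.75 × 450 × 2104 = 710.1 kN.
Governing: min(1774.9, 1462.9, 799.7, 710.1) = 710.1 kN → net-section rupture.

710.1 kN (net-section rupture governs)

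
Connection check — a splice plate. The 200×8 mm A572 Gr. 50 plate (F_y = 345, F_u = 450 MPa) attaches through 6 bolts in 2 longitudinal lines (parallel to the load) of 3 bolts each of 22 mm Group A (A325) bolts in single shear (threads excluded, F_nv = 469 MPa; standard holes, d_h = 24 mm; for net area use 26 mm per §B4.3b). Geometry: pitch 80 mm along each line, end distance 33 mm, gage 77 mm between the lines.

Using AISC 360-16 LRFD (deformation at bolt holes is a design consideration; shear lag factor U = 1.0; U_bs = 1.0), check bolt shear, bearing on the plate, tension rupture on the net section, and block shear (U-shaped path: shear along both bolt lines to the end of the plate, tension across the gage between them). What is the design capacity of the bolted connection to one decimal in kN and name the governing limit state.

399.6 kN (net-section rupture governs)

Bolt shear: A_b = π(22)²/4 = 380.13 mm². φR_n = 0.75 × 469 × 380.13 × 6 × 1 = 802.3 kN.
Bearing (8 mm plate, F_u = 450 MPa): end bolts L_c = 33 − 24/2 = 21, R_n = min(1.2×21×8×450, 2.4×22×8×450) = 90.72 kN/bolt; interior L_c = 80 − 24 = 56, R_n = 190.08 kN/bolt. φR_n = 0.75 × (2×90.72 + 4×190.08) = 706.3 kN.
Tension rupture (net): A_n = (200 − 2×26)×8 = 1184 mm² (U = 1.0, A_e = A_n). φR_n = 0.75 × 450 × 1184 = 399.6 kN.
Block shear: shear path 2×[33+2×80] = 2×193 mm, A_gv = 3088, A_nv = 2×(193 − 2.5×26)×8 = 2048 mm²; tension across gage: (77 − 1×26)×8 = 408 mm². R_n = min(0.6×450×2048, 0.6×345×3088) + 1.0×450×408 = min(552.96, 639.22) + 183.6 = 736.56 kN. φR_n = 0.75 × 736.56 = 552.4 kN.
Governing: min(802.3, 706.3, 399.6, 552.4) = 399.6 kN → net-section rupture.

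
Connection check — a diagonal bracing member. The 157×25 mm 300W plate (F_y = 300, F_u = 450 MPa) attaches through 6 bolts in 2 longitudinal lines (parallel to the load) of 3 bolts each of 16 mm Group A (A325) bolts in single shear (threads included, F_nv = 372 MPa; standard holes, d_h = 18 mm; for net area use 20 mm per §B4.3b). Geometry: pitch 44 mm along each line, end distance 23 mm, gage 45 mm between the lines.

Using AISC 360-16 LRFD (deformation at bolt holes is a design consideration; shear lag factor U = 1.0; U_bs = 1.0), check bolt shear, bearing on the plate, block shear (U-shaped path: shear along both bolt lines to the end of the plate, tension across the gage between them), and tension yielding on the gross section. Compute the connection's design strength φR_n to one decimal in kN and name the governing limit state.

Bolt shear: A_b = π(16)²/4 = 201.06 mm². φR_n = 0.75 × 372 × 201.06 × 6 × 1 = 336.6 kN.
Bearing (25 mm plate, F_u = 450 MPa): end bolts L_c = 23 − 18/2 = 14, R_n = min(1.2×14×25×450, 2.4×16×25×450) = 189 kN/bolt; interior L_c = 44 − 18 = 26, R_n = 351 kN/bolt. φR_n = 0.75 × (2×189 + 4×351) = 1336.5 kN.
Block shear: shear path 2×[23+2×44] = 2×111 mm, A_gv = 5550, A_nv = 2×(111 − 2.5×20)×25 = 3050 mm²; tension across gage: (45 − 1×20)×25 = 625 mm². R_n = min(0.6×450×3050, 0.6×300×5550) + 1.0×450×625 = min(823.5, 999) + 281.25 = 1104.8 kN. φR_n = 0.75 × 1104.8 = 828.6 kN.
Tension yield (gross): A_g = 157×25 = 3925 mm². φR_n = 0.90 × 300 × 3925 = 1059.8 kN.
Governing: min(336.6, 1336.5, 828.6, 1059.8) = 336.6 kN → bolt shear.

336.6 kN (bolt shear governs)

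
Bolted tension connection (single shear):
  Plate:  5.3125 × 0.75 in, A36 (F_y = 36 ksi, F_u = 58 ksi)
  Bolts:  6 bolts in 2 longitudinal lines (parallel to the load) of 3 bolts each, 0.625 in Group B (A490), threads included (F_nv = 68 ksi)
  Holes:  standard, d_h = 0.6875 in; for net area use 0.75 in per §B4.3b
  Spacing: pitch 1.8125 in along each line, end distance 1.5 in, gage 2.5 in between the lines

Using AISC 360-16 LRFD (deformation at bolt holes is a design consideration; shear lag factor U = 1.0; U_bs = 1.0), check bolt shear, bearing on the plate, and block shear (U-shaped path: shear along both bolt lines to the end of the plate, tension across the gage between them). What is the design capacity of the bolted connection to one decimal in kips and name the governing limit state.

93.9 kips (bolt shear governs)

Bolt shear: A_b = π(0.625)²/4 = 0.3068 in². φR_n = 0.75 × 68 × 0.3068 × 6 × 1 = 93.9 kips.
Bearing (0.75 in plate, F_u = 58 ksi): end bolts L_c = 1.5 − 0.6875/2 = 1.15625, R_n = min(1.2×1.15625×0.75×58, 2.4×0.625×0.75×58) = 60.356 kips/bolt; interior L_c = 1.8125 − 0.6875 = 1.125, R_n = 58.725 kips/bolt. φR_n = 0.75 × (2×60.356 + 4×58.725) = 266.7 kips.
Block shear: shear path 2×[1.5+2×1.8125] = 2×5.125 in, A_gv = 7.6875, A_nv = 2×(5.125 − 2.5×0.75)×0.75 = 4.875 in²; tension across gage: (2.5 − 1×0.75)×0.75 = 1.3125 in². R_n = min(0.6×58×4.875, 0.6×36×7.6875) + 1.0×58×1.3125 = min(169.65, 166.05) + 76.125 = 242.18 kips. φR_n = 0.75 × 242.18 = 181.6 kips.
Governing: min(93.9, 266.7, 181.6) = 93.9 kips → bolt shear.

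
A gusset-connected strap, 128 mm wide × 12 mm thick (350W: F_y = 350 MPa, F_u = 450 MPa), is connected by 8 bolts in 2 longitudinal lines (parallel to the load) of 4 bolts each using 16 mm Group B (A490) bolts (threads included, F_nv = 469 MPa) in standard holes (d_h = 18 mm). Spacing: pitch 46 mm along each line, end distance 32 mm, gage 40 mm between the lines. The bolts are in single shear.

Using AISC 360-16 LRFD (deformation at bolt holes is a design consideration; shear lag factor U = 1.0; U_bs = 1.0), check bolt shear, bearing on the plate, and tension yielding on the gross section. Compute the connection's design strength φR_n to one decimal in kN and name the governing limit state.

Bolt shear: A_b = π(16)²/4 = 201.06 mm². φR_n = 0.75 × 469 × 201.06 × 8 × 1 = 565.8 kN.
Bearing (12 mm plate, F_u = 450 MPa): end bolts L_c = 32 − 18/2 = 23, R_n = min(1.2×23×12×450, 2.4×16×12×450) = 149.04 kN/bolt; interior L_c = 46 − 18 = 28, R_n = 181.44 kN/bolt. φR_n = 0.75 × (2×149.04 + 6×181.44) = 1040.0 kN.
Tension yield (gross): A_g = 128×12 = 1536 mm². φR_n = 0.90 × 350 × 1536 = 483.8 kN.
Governing: min(565.8, 1040.0, 483.8) = 483.8 kN → gross-section yield.

483.8 kN (gross-section yield governs)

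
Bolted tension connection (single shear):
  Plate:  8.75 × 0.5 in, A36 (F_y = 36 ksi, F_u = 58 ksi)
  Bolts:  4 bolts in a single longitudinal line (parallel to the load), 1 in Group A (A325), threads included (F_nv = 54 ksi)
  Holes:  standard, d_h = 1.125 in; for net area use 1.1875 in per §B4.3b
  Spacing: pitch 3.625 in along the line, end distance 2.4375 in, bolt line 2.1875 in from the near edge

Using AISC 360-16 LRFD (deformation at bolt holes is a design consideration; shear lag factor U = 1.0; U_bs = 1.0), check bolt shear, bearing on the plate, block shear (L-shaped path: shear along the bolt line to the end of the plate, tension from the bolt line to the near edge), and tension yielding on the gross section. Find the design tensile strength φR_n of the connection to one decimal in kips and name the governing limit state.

Bolt shear: A_b = π(1)²/4 = 0.7854 in². φR_n = 0.75 × 54 × 0.7854 × 4 × 1 = 127.2 kips.
Bearing (0.5 in plate, F_u = 58 ksi): end bolts L_c = 2.4375 − 1.125/2 = 1.875, R_n = min(1.2×1.875×0.5×58, 2.4×1×0.5×58) = 65.25 kips/bolt; interior L_c = 3.625 − 1.125 = 2.5, R_n = 69.6 kips/bolt. φR_n = 0.75 × (1×65.25 + 3×69.6) = 205.5 kips.
Block shear: shear path 1×[2.4375+3×3.625] = 1×13.3125 in, A_gv = 6.6563, A_nv = 1×(13.3125 − 3.5×1.1875)×0.5 = 4.5781 in²; tension to near edge: (2.1875 − 0.5×1.1875)×0.5 = 0.79688 in². R_n = min(0.6×58×4.5781, 0.6×36×6.6563) + 1.0×58×0.79688 = min(159.32, 143.78) + 46.219 = 190 kips. φR_n = 0.75 × 190 = 142.5 kips.
Tension yield (gross): A_g = 8.75×0.5 = 4.375 in². φR_n = 0.90 × 36 × 4.375 = 141.8 kips.
Governing: min(127.2, 205.5, 142.5, 141.8) = 127.2 kips → bolt shear.

127.2 kips (bolt shear governs)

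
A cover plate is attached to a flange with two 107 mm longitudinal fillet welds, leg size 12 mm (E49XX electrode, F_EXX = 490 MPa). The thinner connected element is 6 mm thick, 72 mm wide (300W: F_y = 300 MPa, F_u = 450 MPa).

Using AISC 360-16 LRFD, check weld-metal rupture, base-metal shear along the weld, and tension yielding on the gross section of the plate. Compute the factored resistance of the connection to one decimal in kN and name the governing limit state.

Weld metal: throat = 0.707×12 = 8.484 mm, L = 2×107 = 214 mm. φR_n = 0.75 × 0.6 × 490 × 8.484 × 214 = 400.3 kN.
Base metal shear (6 mm plate): yield φR_n = 1.0×0.6×300×6×214 = 231.1 kN; rupture φR_n = 0.75×0.6×450×6×214 = 260.0 kN; take 231.1 kN (yield).
Tension yield (gross): A_g = 72×6 = 432 mm². φR_n = 0.90 × 300 × 432 = 116.6 kN.
Governing: min(400.3, 231.1, 116.6) = 116.6 kN → gross-section yield.

116.6 kN (gross-section yield governs)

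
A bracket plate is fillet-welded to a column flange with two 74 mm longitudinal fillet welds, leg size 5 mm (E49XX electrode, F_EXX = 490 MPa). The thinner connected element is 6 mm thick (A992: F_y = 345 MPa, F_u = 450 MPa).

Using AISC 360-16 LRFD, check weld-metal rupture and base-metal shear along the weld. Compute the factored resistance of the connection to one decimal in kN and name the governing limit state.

Weld metal: throat = 0.707×5 = 3.535 mm, L = 2×74 = 148 mm. φR_n = 0.75 × 0.6 × 490 × 3.535 × 148 = 115.4 kN.
Base metal shear (6 mm plate): yield φR_n = 1.0×0.6×345×6×148 = 183.8 kN; rupture φR_n = 0.75×0.6×450×6×148 = 179.8 kN; take 179.8 kN (rupture).
Governing: min(115.4, 179.8) = 115.4 kN → weld metal.

115.4 kN (weld metal governs)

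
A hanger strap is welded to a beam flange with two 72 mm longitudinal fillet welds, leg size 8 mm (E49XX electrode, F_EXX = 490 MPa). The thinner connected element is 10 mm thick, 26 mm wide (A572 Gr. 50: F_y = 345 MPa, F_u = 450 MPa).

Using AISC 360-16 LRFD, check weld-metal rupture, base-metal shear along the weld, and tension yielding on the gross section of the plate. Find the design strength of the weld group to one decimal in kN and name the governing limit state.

Weld metal: throat = 0.707×8 = 5.656 mm, L = 2×72 = 144 mm. φR_n = 0.75 × 0.6 × 490 × 5.656 × 144 = 179.6 kN.
Base metal shear (10 mm plate): yield φR_n = 1.0×0.6×345×10×144 = 298.1 kN; rupture φR_n = 0.75×0.6×450×10×144 = 291.6 kN; take 291.6 kN (rupture).
Tension yield (gross): A_g = 26×10 = 260 mm². φR_n = 0.90 × 345 × 260 = 80.7 kN.
Governing: min(179.6, 291.6, 80.7) = 80.7 kN → gross-section yield.

80.7 kN (gross-section yield governs)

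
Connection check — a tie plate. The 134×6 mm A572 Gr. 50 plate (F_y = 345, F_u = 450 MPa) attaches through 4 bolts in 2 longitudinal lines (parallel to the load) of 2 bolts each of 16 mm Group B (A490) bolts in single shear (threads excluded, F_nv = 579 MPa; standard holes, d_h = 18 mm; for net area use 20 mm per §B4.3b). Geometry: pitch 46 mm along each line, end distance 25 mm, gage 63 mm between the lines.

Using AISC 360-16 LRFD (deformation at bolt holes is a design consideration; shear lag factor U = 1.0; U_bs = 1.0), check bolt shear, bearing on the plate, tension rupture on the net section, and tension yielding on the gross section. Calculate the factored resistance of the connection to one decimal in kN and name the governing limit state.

Bolt shear: A_b = π(16)²/4 = 201.06 mm². φR_n = 0.75 × 579 × 201.06 × 4 × 1 = 349.2 kN.
Bearing (6 mm plate, F_u = 450 MPa): end bolts L_c = 25 − 18/2 = 16, R_n = min(1.2×16×6×450, 2.4×16×6×450) = 51.84 kN/bolt; interior L_c = 46 − 18 = 28, R_n = 90.72 kN/bolt. φR_n = 0.75 × (2×51.84 + 2×90.72) = 213.8 kN.
Tension rupture (net): A_n = (134 − 2×20)×6 = 564 mm² (U = 1.0, A_e = A_n). φR_n = 0.75 × 450 × 564 = 190.4 kN.
Tension yield (gross): A_g = 134×6 = 804 mm². φR_n = 0.90 × 345 × 804 = 249.6 kN.
Governing: min(349.2, 213.8, 190.4, 249.6) = 190.4 kN → net-section rupture.

190.4 kN (net-section rupture governs)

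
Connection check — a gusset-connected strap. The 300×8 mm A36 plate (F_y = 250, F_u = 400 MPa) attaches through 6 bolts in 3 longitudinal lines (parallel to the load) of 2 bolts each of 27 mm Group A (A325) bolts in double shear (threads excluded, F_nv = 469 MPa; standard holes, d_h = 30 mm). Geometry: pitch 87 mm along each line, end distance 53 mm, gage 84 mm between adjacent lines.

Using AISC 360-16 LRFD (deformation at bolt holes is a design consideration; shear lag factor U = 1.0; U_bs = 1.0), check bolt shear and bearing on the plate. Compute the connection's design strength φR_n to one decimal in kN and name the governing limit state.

794.9 kN (bearing governs)

Bolt shear: A_b = π(27)²/4 = 572.56 mm². φR_n = 0.75 × 469 × 572.56 × 6 × 2 = 2416.8 kN.
Bearing (8 mm plate, F_u = 400 MPa): end bolts L_c = 53 − 30/2 = 38, R_n = min(1.2×38×8×400, 2.4×27×8×400) = 145.92 kN/bolt; interior L_c = 87 − 30 = 57, R_n = 207.36 kN/bolt. φR_n = 0.75 × (3×145.92 + 3×207.36) = 794.9 kN.
Governing: min(2416.8, 794.9) = 794.9 kN → bearing.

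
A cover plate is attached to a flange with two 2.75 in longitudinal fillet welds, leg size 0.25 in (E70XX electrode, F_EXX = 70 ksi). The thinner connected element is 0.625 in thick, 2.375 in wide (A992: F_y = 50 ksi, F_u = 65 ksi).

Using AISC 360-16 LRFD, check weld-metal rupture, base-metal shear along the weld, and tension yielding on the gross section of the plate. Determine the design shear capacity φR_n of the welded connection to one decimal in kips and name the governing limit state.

30.6 kips (weld metal governs)

Weld metal: throat = 0.707×0.25 = 0.17675 in, L = 2×2.75 = 5.5 in. φR_n = 0.75 × 0.6 × 70 × 0.17675 × 5.5 = 30.6 kips.
Base metal shear (0.625 in plate): yield φR_n = 1.0×0.6×50×0.625×5.5 = 103.1 kips; rupture φR_n = 0.75×0.6×65×0.625×5.5 = 100.5 kips; take 100.5 kips (rupture).
Tension yield (gross): A_g = 2.375×0.625 = 1.4844 in². φR_n = 0.90 × 50 × 1.4844 = 66.8 kips.
Governing: min(30.6, 100.5, 66.8) = 30.6 kips → weld metal.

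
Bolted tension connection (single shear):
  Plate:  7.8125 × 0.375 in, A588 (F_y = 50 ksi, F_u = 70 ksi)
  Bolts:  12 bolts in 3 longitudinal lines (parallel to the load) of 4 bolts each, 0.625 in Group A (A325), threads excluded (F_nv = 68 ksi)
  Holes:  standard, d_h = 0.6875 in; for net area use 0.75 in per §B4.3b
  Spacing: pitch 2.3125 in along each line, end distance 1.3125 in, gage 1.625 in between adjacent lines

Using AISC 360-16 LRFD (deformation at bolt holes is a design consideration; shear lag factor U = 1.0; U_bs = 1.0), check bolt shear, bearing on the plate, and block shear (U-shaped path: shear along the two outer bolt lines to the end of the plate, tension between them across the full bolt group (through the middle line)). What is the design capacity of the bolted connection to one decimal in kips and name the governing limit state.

Bolt shear: A_b = π(0.625)²/4 = 0.3068 in². φR_n = 0.75 × 68 × 0.3068 × 12 × 1 = 187.8 kips.
Bearing (0.375 in plate, F_u = 70 ksi): end bolts L_c = 1.3125 − 0.6875/2 = 0.96875, R_n = min(1.2×0.96875×0.375×70, 2.4×0.625×0.375×70) = 30.516 kips/bolt; interior L_c = 2.3125 − 0.6875 = 1.625, R_n = 39.375 kips/bolt. φR_n = 0.75 × (3×30.516 + 9×39.375) = 334.4 kips.
Block shear: shear path 2×[1.3125+3×2.3125] = 2×8.25 in, A_gv = 6.1875, A_nv = 2×(8.25 − 3.5×0.75)×0.375 = 4.2188 in²; tension across gage: (3.25 − 2×0.75)×0.375 = 0.65625 in². R_n = min(0.6×70×4.2188, 0.6×50×6.1875) + 1.0×70×0.65625 = min(177.19, 185.63) + 45.938 = 223.13 kips. φR_n = 0.75 × 223.13 = 167.3 kips.
Governing: min(187.8, 334.4, 167.3) = 167.3 kips → block shear.

167.3 kips (block shear governs)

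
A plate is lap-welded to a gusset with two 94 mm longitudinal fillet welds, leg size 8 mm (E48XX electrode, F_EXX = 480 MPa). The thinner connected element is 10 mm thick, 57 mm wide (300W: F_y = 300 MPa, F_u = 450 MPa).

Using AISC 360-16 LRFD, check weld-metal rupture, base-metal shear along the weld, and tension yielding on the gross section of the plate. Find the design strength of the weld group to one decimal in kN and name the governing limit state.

Weld metal: throat = 0.707×8 = 5.656 mm, L = 2×94 = 188 mm. φR_n = 0.75 × 0.6 × 480 × 5.656 × 188 = 229.7 kN.
Base metal shear (10 mm plate): yield φR_n = 1.0×0.6×300×10×188 = 338.4 kN; rupture φR_n = 0.75×0.6×450×10×188 = 380.7 kN; take 338.4 kN (yield).
Tension yield (gross): A_g = 57×10 = 570 mm². φR_n = 0.90 × 300 × 570 = 153.9 kN.
Governing: min(229.7, 338.4, 153.9) = 153.9 kN → gross-section yield.

153.9 kN (gross-section yield governs)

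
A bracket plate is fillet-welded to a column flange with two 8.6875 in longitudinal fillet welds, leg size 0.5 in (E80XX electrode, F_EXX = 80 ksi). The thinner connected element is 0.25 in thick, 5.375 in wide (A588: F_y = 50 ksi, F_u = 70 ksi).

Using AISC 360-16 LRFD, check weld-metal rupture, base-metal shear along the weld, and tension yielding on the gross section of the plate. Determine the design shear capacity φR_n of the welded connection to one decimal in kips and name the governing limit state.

60.5 kips (gross-section yield governs)

Weld metal: throat = 0.707×0.5 = 0.3535 in, L = 2×8.6875 = 17.375 in. φR_n = 0.75 × 0.6 × 80 × 0.3535 × 17.375 = 221.1 kips.
Base metal shear (0.25 in plate): yield φR_n = 1.0×0.6×50×0.25×17.375 = 130.3 kips; rupture φR_n = 0.75×0.6×70×0.25×17.375 = 136.8 kips; take 130.3 kips (yield).
Tension yield (gross): A_g = 5.375×0.25 = 1.3438 in². φR_n = 0.90 × 50 × 1.3438 = 60.5 kips.
Governing: min(221.1, 130.3, 60.5) = 60.5 kips → gross-section yield.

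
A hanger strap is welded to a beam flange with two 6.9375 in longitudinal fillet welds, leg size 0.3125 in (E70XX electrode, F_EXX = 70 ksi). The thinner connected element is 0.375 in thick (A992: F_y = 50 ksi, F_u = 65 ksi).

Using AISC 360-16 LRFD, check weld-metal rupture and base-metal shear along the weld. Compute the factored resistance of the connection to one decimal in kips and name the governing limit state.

96.6 kips (weld metal governs)

Weld metal: throat = 0.707×0.3125 = 0.22094 in, L = 2×6.9375 = 13.875 in. φR_n = 0.75 × 0.6 × 70 × 0.22094 × 13.875 = 96.6 kips.
Base metal shear (0.375 in plate): yield φR_n = 1.0×0.6×50×0.375×13.875 = 156.1 kips; rupture φR_n = 0.75×0.6×65×0.375×13.875 = 152.2 kips; take 152.2 kips (rupture).
Governing: min(96.6, 152.2) = 96.6 kips → weld metal.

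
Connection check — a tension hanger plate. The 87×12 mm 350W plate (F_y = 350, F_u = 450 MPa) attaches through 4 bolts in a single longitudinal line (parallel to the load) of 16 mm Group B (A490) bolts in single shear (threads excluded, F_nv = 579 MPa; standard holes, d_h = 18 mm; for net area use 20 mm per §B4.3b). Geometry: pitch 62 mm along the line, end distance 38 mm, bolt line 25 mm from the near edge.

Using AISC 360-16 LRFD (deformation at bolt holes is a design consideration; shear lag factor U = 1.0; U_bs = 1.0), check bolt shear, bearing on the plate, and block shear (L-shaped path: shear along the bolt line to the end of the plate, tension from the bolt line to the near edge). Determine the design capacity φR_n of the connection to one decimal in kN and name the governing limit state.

Bolt shear: A_b = π(16)²/4 = 201.06 mm². φR_n = 0.75 × 579 × 201.06 × 4 × 1 = 349.2 kN.
Bearing (12 mm plate, F_u = 450 MPa): end bolts L_c = 38 − 18/2 = 29, R_n = min(1.2×29×12×450, 2.4×16×12×450) = 187.92 kN/bolt; interior L_c = 62 − 18 = 44, R_n = 207.36 kN/bolt. φR_n = 0.75 × (1×187.92 + 3×207.36) = 607.5 kN.
Block shear: shear path 1×[38+3×62] = 1×224 mm, A_gv = 2688, A_nv = 1×(224 − 3.5×20)×12 = 1848 mm²; tension to near edge: (25 − 0.5×20)×12 = 180 mm². R_n = min(0.6×450×1848, 0.6×350×2688) + 1.0×450×180 = min(498.96, 564.48) + 81 = 579.96 kN. φR_n = 0.75 × 579.96 = 435.0 kN.
Governing: min(349.2, 607.5, 435.0) = 349.2 kN → bolt shear.

349.2 kN (bolt shear governs)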